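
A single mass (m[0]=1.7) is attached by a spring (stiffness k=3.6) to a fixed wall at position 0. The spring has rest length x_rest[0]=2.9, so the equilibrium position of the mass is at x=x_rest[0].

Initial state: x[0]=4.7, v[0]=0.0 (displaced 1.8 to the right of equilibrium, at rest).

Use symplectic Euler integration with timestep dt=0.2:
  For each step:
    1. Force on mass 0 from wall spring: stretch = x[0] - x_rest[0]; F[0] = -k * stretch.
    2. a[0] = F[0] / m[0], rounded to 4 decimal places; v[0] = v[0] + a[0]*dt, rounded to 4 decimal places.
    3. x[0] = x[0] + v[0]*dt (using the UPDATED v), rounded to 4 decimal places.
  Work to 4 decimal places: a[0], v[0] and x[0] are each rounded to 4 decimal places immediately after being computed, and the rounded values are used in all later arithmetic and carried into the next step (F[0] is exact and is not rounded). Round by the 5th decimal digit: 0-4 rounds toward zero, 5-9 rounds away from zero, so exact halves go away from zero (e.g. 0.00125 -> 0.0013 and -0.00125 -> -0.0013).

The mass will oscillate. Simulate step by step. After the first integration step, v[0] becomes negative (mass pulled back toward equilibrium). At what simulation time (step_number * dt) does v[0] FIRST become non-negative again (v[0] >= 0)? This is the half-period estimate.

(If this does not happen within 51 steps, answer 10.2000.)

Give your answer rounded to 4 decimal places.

Step 0: x=[4.7000] v=[0.0000]
Step 1: x=[4.5475] v=[-0.7624]
Step 2: x=[4.2555] v=[-1.4602]
Step 3: x=[3.8486] v=[-2.0343]
Step 4: x=[3.3614] v=[-2.4361]
Step 5: x=[2.8351] v=[-2.6315]
Step 6: x=[2.3143] v=[-2.6040]
Step 7: x=[1.8431] v=[-2.3559]
Step 8: x=[1.4614] v=[-1.9083]
Step 9: x=[1.2016] v=[-1.2990]
Step 10: x=[1.0857] v=[-0.5797]
Step 11: x=[1.1234] v=[0.1887]
First v>=0 after going negative at step 11, time=2.2000

Answer: 2.2000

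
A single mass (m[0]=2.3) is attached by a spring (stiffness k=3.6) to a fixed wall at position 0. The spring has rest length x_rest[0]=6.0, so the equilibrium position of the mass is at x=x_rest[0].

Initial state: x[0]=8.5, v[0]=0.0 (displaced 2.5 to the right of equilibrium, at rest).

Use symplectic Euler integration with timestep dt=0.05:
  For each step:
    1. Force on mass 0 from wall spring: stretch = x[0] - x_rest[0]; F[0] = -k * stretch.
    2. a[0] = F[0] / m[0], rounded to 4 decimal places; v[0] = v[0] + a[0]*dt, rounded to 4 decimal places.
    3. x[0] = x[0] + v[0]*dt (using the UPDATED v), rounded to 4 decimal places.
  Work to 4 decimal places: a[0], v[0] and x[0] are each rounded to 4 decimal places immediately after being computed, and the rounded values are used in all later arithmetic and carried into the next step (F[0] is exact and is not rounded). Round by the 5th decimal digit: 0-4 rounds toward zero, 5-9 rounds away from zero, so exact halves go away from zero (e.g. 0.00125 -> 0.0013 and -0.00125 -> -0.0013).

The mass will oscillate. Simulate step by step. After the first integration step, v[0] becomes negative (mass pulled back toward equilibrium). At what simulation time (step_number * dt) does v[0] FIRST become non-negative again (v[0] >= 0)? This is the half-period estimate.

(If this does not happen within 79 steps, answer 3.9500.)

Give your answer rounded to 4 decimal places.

Step 0: x=[8.5000] v=[0.0000]
Step 1: x=[8.4902] v=[-0.1957]
Step 2: x=[8.4707] v=[-0.3906]
Step 3: x=[8.4415] v=[-0.5840]
Step 4: x=[8.4027] v=[-0.7751]
Step 5: x=[8.3545] v=[-0.9631]
Step 6: x=[8.2971] v=[-1.1474]
Step 7: x=[8.2307] v=[-1.3272]
Step 8: x=[8.1556] v=[-1.5018]
Step 9: x=[8.0721] v=[-1.6705]
Step 10: x=[7.9805] v=[-1.8327]
Step 11: x=[7.8811] v=[-1.9877]
Step 12: x=[7.7744] v=[-2.1349]
Step 13: x=[7.6607] v=[-2.2738]
Step 14: x=[7.5405] v=[-2.4038]
Step 15: x=[7.4143] v=[-2.5244]
Step 16: x=[7.2825] v=[-2.6351]
Step 17: x=[7.1457] v=[-2.7355]
Step 18: x=[7.0044] v=[-2.8252]
Step 19: x=[6.8592] v=[-2.9038]
Step 20: x=[6.7107] v=[-2.9710]
Step 21: x=[6.5594] v=[-3.0266]
Step 22: x=[6.4059] v=[-3.0704]
Step 23: x=[6.2508] v=[-3.1022]
Step 24: x=[6.0947] v=[-3.1218]
Step 25: x=[5.9382] v=[-3.1292]
Step 26: x=[5.7820] v=[-3.1244]
Step 27: x=[5.6266] v=[-3.1073]
Step 28: x=[5.4727] v=[-3.0781]
Step 29: x=[5.3209] v=[-3.0368]
Step 30: x=[5.1717] v=[-2.9837]
Step 31: x=[5.0258] v=[-2.9189]
Step 32: x=[4.8837] v=[-2.8427]
Step 33: x=[4.7459] v=[-2.7553]
Step 34: x=[4.6130] v=[-2.6572]
Step 35: x=[4.4856] v=[-2.5487]
Step 36: x=[4.3641] v=[-2.4302]
Step 37: x=[4.2490] v=[-2.3022]
Step 38: x=[4.1407] v=[-2.1652]
Step 39: x=[4.0397] v=[-2.0197]
Step 40: x=[3.9464] v=[-1.8663]
Step 41: x=[3.8611] v=[-1.7056]
Step 42: x=[3.7842] v=[-1.5382]
Step 43: x=[3.7160] v=[-1.3648]
Step 44: x=[3.6567] v=[-1.1861]
Step 45: x=[3.6066] v=[-1.0027]
Step 46: x=[3.5658] v=[-0.8154]
Step 47: x=[3.5346] v=[-0.6249]
Step 48: x=[3.5130] v=[-0.4320]
Step 49: x=[3.5011] v=[-0.2374]
Step 50: x=[3.4990] v=[-0.0418]
Step 51: x=[3.5067] v=[0.1539]
First v>=0 after going negative at step 51, time=2.5500

Answer: 2.5500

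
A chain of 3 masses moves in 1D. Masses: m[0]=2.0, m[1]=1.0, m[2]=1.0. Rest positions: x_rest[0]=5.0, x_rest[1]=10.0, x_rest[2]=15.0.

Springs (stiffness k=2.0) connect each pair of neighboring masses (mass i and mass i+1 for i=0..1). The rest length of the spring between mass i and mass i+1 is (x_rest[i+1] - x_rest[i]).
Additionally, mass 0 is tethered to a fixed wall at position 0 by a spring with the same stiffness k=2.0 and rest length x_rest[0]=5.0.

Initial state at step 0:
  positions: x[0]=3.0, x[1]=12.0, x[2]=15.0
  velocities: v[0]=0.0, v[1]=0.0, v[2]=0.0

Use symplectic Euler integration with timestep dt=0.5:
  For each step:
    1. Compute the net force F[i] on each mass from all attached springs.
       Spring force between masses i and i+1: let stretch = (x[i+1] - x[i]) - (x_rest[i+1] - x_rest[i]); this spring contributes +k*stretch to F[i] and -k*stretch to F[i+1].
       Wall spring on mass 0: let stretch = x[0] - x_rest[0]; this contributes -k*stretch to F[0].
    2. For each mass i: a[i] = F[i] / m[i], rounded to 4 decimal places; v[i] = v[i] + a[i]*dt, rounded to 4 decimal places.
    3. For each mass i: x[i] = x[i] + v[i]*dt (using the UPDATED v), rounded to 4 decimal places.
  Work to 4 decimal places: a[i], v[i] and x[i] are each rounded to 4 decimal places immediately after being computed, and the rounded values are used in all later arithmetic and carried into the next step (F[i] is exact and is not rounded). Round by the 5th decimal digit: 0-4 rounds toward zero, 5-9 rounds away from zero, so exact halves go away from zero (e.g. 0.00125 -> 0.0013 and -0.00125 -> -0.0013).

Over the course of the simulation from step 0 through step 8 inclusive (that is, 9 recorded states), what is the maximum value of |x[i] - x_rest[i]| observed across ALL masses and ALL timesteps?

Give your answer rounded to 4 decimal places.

Answer: 2.7500

Derivation:
Step 0: x=[3.0000 12.0000 15.0000] v=[0.0000 0.0000 0.0000]
Step 1: x=[4.5000 9.0000 16.0000] v=[3.0000 -6.0000 2.0000]
Step 2: x=[6.0000 7.2500 16.0000] v=[3.0000 -3.5000 0.0000]
Step 3: x=[6.3125 9.2500 14.1250] v=[0.6250 4.0000 -3.7500]
Step 4: x=[5.7813 12.2188 12.3125] v=[-1.0625 5.9375 -3.6250]
Step 5: x=[5.4141 12.0157 12.9532] v=[-0.7344 -0.4063 1.2813]
Step 6: x=[5.3438 8.9805 15.6251] v=[-0.1407 -6.0704 5.3438]
Step 7: x=[4.8467 7.4493 17.4747] v=[-0.9943 -3.0625 3.6992]
Step 8: x=[3.7885 9.6295 16.8116] v=[-2.1164 4.3603 -1.3262]
Max displacement = 2.7500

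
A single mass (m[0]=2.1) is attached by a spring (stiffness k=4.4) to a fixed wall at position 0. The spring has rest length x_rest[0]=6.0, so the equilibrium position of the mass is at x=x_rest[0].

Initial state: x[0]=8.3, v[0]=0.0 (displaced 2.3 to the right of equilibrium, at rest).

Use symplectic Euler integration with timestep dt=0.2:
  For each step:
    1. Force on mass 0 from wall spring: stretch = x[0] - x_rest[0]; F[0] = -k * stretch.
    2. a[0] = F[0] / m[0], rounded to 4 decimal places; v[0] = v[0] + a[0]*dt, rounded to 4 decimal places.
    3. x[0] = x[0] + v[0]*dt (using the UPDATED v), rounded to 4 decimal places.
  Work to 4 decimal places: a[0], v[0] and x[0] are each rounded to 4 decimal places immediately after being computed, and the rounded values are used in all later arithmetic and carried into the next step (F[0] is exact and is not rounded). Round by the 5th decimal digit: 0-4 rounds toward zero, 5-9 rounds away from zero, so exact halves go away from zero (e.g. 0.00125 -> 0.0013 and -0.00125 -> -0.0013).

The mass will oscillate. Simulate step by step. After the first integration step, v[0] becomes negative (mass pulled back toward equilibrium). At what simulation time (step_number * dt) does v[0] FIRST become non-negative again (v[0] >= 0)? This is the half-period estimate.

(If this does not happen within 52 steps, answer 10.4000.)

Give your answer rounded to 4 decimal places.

Answer: 2.2000

Derivation:
Step 0: x=[8.3000] v=[0.0000]
Step 1: x=[8.1072] v=[-0.9638]
Step 2: x=[7.7378] v=[-1.8468]
Step 3: x=[7.2228] v=[-2.5750]
Step 4: x=[6.6053] v=[-3.0874]
Step 5: x=[5.9371] v=[-3.3410]
Step 6: x=[5.2742] v=[-3.3146]
Step 7: x=[4.6721] v=[-3.0105]
Step 8: x=[4.1813] v=[-2.4540]
Step 9: x=[3.8429] v=[-1.6919]
Step 10: x=[3.6853] v=[-0.7880]
Step 11: x=[3.7217] v=[0.1820]
First v>=0 after going negative at step 11, time=2.2000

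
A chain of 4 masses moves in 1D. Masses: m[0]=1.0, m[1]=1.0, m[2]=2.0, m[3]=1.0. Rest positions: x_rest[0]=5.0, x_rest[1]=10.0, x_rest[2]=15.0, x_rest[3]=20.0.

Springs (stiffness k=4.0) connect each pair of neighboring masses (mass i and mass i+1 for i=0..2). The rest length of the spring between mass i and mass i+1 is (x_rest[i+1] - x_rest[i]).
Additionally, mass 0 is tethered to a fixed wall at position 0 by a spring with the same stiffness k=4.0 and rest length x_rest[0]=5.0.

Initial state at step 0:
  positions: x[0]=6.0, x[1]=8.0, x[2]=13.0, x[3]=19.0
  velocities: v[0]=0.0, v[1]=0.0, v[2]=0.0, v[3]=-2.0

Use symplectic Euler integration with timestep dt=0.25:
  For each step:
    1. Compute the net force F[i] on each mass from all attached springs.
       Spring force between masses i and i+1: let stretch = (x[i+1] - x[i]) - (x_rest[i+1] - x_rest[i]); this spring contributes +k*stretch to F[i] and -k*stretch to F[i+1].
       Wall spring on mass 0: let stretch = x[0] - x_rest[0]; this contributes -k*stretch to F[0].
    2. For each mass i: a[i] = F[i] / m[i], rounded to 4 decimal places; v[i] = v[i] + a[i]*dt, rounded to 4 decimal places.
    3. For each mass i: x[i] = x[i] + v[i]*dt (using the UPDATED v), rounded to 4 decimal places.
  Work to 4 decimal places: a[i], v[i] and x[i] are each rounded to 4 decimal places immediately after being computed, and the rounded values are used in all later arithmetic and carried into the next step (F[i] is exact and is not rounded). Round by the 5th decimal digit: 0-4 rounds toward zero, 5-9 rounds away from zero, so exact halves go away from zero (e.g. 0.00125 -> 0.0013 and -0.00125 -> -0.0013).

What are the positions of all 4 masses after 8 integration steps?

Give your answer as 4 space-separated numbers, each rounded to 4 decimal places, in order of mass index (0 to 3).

Step 0: x=[6.0000 8.0000 13.0000 19.0000] v=[0.0000 0.0000 0.0000 -2.0000]
Step 1: x=[5.0000 8.7500 13.1250 18.2500] v=[-4.0000 3.0000 0.5000 -3.0000]
Step 2: x=[3.6875 9.6563 13.3438 17.4688] v=[-5.2500 3.6250 0.8750 -3.1250]
Step 3: x=[2.9453 9.9922 13.6173 16.9063] v=[-2.9687 1.3437 1.0938 -2.2500]
Step 4: x=[3.2285 9.4727 13.8488 16.7716] v=[1.1329 -2.0781 0.9258 -0.5390]
Step 5: x=[4.2657 8.4862 13.8986 17.1562] v=[4.1486 -3.9462 0.1992 1.5382]
Step 6: x=[5.2916 7.7976 13.6791 17.9764] v=[4.1034 -2.7543 -0.8782 3.2806]
Step 7: x=[5.6211 7.9529 13.2615 18.9722] v=[1.3178 0.6212 -1.6703 3.9833]
Step 8: x=[5.1282 8.8524 12.8942 19.7904] v=[-1.9715 3.5980 -1.4693 3.2726]

Answer: 5.1282 8.8524 12.8942 19.7904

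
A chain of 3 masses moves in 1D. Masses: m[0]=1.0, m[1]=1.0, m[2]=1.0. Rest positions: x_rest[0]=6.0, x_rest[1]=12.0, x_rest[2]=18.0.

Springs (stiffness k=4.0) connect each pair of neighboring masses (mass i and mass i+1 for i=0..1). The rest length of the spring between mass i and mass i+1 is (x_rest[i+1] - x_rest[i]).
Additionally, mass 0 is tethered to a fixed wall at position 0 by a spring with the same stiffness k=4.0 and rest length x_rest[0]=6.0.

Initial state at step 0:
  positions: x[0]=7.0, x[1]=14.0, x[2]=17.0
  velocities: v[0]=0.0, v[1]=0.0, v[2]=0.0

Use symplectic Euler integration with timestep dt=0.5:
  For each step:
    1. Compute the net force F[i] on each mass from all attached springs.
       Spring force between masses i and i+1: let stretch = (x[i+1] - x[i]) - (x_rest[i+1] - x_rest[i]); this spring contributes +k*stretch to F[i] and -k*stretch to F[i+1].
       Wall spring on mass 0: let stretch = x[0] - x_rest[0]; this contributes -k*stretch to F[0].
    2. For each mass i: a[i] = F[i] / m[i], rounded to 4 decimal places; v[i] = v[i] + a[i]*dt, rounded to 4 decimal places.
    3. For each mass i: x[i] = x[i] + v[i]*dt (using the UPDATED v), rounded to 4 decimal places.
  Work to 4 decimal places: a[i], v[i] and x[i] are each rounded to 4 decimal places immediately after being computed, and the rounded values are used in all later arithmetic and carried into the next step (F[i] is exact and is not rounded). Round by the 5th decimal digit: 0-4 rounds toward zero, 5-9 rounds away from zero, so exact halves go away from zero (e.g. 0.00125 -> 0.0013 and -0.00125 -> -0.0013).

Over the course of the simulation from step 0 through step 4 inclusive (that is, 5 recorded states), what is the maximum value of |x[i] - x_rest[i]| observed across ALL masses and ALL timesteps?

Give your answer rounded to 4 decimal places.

Step 0: x=[7.0000 14.0000 17.0000] v=[0.0000 0.0000 0.0000]
Step 1: x=[7.0000 10.0000 20.0000] v=[0.0000 -8.0000 6.0000]
Step 2: x=[3.0000 13.0000 19.0000] v=[-8.0000 6.0000 -2.0000]
Step 3: x=[6.0000 12.0000 18.0000] v=[6.0000 -2.0000 -2.0000]
Step 4: x=[9.0000 11.0000 17.0000] v=[6.0000 -2.0000 -2.0000]
Max displacement = 3.0000

Answer: 3.0000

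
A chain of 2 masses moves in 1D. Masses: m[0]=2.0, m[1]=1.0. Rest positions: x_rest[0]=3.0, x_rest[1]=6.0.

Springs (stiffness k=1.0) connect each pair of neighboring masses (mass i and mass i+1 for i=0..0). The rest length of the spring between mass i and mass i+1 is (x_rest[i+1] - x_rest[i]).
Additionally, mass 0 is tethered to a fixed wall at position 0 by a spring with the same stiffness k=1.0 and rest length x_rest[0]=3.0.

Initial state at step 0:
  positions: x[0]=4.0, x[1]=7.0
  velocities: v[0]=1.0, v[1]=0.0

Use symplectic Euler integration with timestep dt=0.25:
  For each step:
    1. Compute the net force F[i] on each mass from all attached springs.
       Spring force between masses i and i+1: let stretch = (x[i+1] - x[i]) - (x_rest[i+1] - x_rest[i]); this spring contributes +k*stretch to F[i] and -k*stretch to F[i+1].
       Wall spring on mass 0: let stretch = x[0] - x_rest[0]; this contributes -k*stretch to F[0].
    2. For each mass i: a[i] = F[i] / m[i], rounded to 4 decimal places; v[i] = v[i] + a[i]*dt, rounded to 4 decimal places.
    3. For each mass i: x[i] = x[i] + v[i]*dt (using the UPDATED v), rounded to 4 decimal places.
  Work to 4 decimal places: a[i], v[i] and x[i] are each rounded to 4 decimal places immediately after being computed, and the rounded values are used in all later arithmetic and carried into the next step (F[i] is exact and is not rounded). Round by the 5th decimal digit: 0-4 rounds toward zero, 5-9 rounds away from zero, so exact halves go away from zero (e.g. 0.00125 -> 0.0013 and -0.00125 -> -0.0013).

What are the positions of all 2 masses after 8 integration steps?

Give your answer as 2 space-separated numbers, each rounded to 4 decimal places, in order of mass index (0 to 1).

Answer: 4.2192 7.5763

Derivation:
Step 0: x=[4.0000 7.0000] v=[1.0000 0.0000]
Step 1: x=[4.2188 7.0000] v=[0.8750 0.0000]
Step 2: x=[4.3926 7.0137] v=[0.6953 0.0547]
Step 3: x=[4.5111 7.0511] v=[0.4739 0.1494]
Step 4: x=[4.5680 7.1172] v=[0.2275 0.2644]
Step 5: x=[4.5618 7.2115] v=[-0.0249 0.3771]
Step 6: x=[4.4958 7.3277] v=[-0.2639 0.4647]
Step 7: x=[4.3778 7.4544] v=[-0.4719 0.5067]
Step 8: x=[4.2192 7.5763] v=[-0.6346 0.4876]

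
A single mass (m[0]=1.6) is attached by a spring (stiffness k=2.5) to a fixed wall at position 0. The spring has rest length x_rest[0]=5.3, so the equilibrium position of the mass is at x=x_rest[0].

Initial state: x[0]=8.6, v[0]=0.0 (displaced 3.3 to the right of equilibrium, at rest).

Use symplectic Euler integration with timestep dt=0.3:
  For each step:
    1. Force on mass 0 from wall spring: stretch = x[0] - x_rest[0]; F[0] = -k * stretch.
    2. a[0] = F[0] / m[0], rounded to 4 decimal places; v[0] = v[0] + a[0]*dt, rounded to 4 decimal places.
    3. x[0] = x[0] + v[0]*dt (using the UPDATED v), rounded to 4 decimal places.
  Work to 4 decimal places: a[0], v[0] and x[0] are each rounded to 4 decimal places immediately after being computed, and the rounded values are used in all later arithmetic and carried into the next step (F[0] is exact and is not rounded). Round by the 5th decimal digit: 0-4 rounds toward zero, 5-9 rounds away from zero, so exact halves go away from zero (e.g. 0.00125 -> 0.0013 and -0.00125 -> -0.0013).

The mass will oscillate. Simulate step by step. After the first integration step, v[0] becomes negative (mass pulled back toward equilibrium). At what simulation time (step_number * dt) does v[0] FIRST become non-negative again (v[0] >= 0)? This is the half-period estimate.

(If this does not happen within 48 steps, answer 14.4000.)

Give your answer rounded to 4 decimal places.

Answer: 2.7000

Derivation:
Step 0: x=[8.6000] v=[0.0000]
Step 1: x=[8.1359] v=[-1.5469]
Step 2: x=[7.2730] v=[-2.8762]
Step 3: x=[6.1327] v=[-3.8010]
Step 4: x=[4.8753] v=[-4.1913]
Step 5: x=[3.6776] v=[-3.9922]
Step 6: x=[2.7081] v=[-3.2317]
Step 7: x=[2.1031] v=[-2.0168]
Step 8: x=[1.9476] v=[-0.5182]
Step 9: x=[2.2636] v=[1.0532]
First v>=0 after going negative at step 9, time=2.7000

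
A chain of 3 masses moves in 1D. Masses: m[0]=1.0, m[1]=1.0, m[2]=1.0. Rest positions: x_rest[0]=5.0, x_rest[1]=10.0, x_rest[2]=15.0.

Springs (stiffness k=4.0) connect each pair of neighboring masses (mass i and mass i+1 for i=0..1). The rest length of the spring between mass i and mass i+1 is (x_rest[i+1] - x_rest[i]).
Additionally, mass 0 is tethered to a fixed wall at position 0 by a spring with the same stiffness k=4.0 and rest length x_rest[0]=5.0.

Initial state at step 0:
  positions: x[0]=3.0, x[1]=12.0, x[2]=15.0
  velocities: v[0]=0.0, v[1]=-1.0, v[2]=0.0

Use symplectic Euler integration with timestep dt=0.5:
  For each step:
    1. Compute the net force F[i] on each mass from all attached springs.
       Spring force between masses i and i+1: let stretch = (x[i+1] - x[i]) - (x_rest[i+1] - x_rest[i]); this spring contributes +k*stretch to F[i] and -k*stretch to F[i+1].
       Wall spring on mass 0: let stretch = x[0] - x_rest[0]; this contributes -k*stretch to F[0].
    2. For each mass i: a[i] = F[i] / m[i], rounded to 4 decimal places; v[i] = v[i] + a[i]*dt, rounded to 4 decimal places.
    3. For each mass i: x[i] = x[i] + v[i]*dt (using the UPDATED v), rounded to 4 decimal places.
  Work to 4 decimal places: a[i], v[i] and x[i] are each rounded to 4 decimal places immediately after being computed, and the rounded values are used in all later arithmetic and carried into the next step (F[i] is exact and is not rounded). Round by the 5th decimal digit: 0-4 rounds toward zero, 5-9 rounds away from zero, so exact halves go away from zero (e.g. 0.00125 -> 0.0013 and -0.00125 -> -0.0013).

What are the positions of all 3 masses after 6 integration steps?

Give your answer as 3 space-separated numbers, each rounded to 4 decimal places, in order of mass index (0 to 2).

Step 0: x=[3.0000 12.0000 15.0000] v=[0.0000 -1.0000 0.0000]
Step 1: x=[9.0000 5.5000 17.0000] v=[12.0000 -13.0000 4.0000]
Step 2: x=[2.5000 14.0000 12.5000] v=[-13.0000 17.0000 -9.0000]
Step 3: x=[5.0000 9.5000 14.5000] v=[5.0000 -9.0000 4.0000]
Step 4: x=[7.0000 5.5000 16.5000] v=[4.0000 -8.0000 4.0000]
Step 5: x=[0.5000 14.0000 12.5000] v=[-13.0000 17.0000 -8.0000]
Step 6: x=[7.0000 7.5000 15.0000] v=[13.0000 -13.0000 5.0000]

Answer: 7.0000 7.5000 15.0000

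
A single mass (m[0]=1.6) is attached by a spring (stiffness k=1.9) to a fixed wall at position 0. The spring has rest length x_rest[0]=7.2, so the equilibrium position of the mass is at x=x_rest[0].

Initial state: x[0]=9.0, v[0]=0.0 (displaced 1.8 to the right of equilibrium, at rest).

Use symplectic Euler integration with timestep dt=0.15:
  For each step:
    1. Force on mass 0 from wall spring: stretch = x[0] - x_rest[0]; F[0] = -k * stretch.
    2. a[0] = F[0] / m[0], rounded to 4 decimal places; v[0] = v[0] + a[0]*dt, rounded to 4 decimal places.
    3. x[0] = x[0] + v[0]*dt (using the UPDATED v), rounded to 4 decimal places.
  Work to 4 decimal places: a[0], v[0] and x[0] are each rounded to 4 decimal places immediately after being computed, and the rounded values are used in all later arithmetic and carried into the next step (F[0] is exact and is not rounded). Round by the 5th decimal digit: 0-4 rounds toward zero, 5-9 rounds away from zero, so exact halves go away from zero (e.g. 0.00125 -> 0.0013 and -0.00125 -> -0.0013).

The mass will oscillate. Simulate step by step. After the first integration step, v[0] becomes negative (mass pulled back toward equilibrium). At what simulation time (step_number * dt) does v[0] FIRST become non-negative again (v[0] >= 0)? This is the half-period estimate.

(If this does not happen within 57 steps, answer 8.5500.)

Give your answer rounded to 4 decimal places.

Answer: 3.0000

Derivation:
Step 0: x=[9.0000] v=[0.0000]
Step 1: x=[8.9519] v=[-0.3206]
Step 2: x=[8.8570] v=[-0.6327]
Step 3: x=[8.7178] v=[-0.9279]
Step 4: x=[8.5381] v=[-1.1983]
Step 5: x=[8.3226] v=[-1.4367]
Step 6: x=[8.0771] v=[-1.6367]
Step 7: x=[7.8082] v=[-1.7929]
Step 8: x=[7.5230] v=[-1.9012]
Step 9: x=[7.2292] v=[-1.9587]
Step 10: x=[6.9346] v=[-1.9639]
Step 11: x=[6.6471] v=[-1.9166]
Step 12: x=[6.3744] v=[-1.8181]
Step 13: x=[6.1238] v=[-1.6710]
Step 14: x=[5.9019] v=[-1.4793]
Step 15: x=[5.7147] v=[-1.2481]
Step 16: x=[5.5672] v=[-0.9835]
Step 17: x=[5.4633] v=[-0.6927]
Step 18: x=[5.4058] v=[-0.3834]
Step 19: x=[5.3962] v=[-0.0638]
Step 20: x=[5.4348] v=[0.2575]
First v>=0 after going negative at step 20, time=3.0000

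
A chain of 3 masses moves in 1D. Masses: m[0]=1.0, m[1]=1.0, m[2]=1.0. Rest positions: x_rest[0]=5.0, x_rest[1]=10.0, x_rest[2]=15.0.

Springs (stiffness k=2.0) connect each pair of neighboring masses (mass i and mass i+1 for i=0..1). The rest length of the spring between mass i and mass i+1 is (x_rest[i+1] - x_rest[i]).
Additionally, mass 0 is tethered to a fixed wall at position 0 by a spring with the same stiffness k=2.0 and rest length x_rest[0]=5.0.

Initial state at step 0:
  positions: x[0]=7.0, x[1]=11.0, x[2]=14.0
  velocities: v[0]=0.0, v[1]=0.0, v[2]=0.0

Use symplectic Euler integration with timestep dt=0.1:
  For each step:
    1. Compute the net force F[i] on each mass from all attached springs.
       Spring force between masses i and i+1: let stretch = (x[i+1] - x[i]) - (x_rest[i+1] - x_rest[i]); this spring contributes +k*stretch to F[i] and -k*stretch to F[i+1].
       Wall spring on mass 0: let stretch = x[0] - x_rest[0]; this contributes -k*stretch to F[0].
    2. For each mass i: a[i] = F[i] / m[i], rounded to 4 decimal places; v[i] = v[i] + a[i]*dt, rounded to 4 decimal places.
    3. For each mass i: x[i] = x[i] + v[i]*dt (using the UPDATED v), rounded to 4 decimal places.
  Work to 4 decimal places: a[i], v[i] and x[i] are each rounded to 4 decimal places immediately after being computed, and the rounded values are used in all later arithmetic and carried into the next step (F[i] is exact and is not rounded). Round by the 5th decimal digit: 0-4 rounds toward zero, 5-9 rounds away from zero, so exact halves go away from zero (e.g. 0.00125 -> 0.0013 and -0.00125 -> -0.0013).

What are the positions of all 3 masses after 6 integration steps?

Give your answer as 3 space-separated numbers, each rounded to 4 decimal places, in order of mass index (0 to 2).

Step 0: x=[7.0000 11.0000 14.0000] v=[0.0000 0.0000 0.0000]
Step 1: x=[6.9400 10.9800 14.0400] v=[-0.6000 -0.2000 0.4000]
Step 2: x=[6.8220 10.9404 14.1188] v=[-1.1800 -0.3960 0.7880]
Step 3: x=[6.6499 10.8820 14.2340] v=[-1.7207 -0.5840 1.1523]
Step 4: x=[6.4295 10.8060 14.3822] v=[-2.2043 -0.7600 1.4819]
Step 5: x=[6.1680 10.7140 14.5589] v=[-2.6149 -0.9201 1.7667]
Step 6: x=[5.8741 10.6080 14.7587] v=[-2.9393 -1.0603 1.9977]

Answer: 5.8741 10.6080 14.7587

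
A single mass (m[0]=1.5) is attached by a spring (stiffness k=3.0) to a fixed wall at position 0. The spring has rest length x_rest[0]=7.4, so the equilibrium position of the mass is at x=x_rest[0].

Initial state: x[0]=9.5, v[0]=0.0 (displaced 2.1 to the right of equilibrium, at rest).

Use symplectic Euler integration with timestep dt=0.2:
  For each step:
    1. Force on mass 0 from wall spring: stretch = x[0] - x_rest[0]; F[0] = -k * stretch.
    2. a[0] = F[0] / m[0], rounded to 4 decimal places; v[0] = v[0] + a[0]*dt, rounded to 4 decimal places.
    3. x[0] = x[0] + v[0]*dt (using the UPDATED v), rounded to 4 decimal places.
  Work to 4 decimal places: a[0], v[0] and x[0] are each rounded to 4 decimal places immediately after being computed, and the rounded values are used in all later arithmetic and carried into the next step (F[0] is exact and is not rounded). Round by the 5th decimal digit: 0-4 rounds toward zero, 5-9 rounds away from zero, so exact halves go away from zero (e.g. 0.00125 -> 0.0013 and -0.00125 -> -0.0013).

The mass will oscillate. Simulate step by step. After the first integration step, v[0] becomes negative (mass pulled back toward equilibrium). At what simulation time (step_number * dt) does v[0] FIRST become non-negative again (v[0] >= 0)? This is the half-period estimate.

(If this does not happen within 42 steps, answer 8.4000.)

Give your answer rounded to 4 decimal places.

Answer: 2.4000

Derivation:
Step 0: x=[9.5000] v=[0.0000]
Step 1: x=[9.3320] v=[-0.8400]
Step 2: x=[9.0094] v=[-1.6128]
Step 3: x=[8.5581] v=[-2.2566]
Step 4: x=[8.0141] v=[-2.7198]
Step 5: x=[7.4210] v=[-2.9654]
Step 6: x=[6.8262] v=[-2.9738]
Step 7: x=[6.2773] v=[-2.7443]
Step 8: x=[5.8183] v=[-2.2952]
Step 9: x=[5.4858] v=[-1.6625]
Step 10: x=[5.3064] v=[-0.8968]
Step 11: x=[5.2945] v=[-0.0594]
Step 12: x=[5.4511] v=[0.7828]
First v>=0 after going negative at step 12, time=2.4000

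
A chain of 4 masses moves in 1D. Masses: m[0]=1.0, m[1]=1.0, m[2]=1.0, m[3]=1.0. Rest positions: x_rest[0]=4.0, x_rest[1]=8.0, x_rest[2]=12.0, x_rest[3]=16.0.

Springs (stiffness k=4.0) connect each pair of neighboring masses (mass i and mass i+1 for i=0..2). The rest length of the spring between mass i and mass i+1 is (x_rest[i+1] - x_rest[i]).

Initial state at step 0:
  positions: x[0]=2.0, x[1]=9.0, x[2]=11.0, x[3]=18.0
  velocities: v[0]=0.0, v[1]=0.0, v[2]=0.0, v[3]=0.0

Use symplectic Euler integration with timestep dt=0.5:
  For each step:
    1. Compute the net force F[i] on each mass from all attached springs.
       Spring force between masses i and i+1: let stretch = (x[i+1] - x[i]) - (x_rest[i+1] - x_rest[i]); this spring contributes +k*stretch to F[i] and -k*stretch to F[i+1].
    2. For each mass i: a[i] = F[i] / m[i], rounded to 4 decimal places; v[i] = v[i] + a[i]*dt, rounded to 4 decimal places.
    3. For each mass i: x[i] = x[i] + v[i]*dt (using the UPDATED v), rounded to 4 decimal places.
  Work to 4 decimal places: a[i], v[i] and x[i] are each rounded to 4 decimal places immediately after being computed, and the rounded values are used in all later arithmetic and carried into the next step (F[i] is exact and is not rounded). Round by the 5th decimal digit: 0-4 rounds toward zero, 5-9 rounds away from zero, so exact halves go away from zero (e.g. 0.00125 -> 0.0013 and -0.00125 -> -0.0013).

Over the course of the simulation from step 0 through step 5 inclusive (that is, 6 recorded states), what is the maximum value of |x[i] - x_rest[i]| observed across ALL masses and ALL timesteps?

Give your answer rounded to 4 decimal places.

Answer: 4.0000

Derivation:
Step 0: x=[2.0000 9.0000 11.0000 18.0000] v=[0.0000 0.0000 0.0000 0.0000]
Step 1: x=[5.0000 4.0000 16.0000 15.0000] v=[6.0000 -10.0000 10.0000 -6.0000]
Step 2: x=[3.0000 12.0000 8.0000 17.0000] v=[-4.0000 16.0000 -16.0000 4.0000]
Step 3: x=[6.0000 7.0000 13.0000 14.0000] v=[6.0000 -10.0000 10.0000 -6.0000]
Step 4: x=[6.0000 7.0000 13.0000 14.0000] v=[0.0000 0.0000 0.0000 0.0000]
Step 5: x=[3.0000 12.0000 8.0000 17.0000] v=[-6.0000 10.0000 -10.0000 6.0000]
Max displacement = 4.0000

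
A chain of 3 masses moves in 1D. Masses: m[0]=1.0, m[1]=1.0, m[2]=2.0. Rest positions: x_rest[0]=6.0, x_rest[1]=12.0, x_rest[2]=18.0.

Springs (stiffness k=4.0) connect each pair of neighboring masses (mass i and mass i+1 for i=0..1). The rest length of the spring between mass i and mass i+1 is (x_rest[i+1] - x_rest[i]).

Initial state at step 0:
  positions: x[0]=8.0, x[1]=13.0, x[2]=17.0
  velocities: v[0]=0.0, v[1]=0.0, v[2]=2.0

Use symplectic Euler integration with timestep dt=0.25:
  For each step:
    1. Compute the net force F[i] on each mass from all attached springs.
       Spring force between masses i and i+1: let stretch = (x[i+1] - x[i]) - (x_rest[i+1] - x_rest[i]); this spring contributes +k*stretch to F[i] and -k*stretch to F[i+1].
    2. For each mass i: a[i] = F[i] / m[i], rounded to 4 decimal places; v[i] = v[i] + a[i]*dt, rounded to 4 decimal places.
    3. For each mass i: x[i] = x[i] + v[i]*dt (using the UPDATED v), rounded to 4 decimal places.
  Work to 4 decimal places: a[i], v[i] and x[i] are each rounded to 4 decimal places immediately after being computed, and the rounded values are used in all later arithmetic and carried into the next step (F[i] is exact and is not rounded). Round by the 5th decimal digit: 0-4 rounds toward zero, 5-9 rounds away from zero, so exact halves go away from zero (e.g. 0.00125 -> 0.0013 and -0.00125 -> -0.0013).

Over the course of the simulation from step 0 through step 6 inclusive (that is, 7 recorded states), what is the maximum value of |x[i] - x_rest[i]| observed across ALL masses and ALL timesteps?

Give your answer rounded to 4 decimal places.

Answer: 3.1011

Derivation:
Step 0: x=[8.0000 13.0000 17.0000] v=[0.0000 0.0000 2.0000]
Step 1: x=[7.7500 12.7500 17.7500] v=[-1.0000 -1.0000 3.0000]
Step 2: x=[7.2500 12.5000 18.6250] v=[-2.0000 -1.0000 3.5000]
Step 3: x=[6.5625 12.4688 19.4844] v=[-2.7500 -0.1250 3.4375]
Step 4: x=[5.8516 12.7149 20.2168] v=[-2.8437 0.9843 2.9297]
Step 5: x=[5.3565 13.1206 20.7615] v=[-1.9804 1.6229 2.1788]
Step 6: x=[5.3024 13.4955 21.1011] v=[-0.2163 1.4997 1.3584]
Max displacement = 3.1011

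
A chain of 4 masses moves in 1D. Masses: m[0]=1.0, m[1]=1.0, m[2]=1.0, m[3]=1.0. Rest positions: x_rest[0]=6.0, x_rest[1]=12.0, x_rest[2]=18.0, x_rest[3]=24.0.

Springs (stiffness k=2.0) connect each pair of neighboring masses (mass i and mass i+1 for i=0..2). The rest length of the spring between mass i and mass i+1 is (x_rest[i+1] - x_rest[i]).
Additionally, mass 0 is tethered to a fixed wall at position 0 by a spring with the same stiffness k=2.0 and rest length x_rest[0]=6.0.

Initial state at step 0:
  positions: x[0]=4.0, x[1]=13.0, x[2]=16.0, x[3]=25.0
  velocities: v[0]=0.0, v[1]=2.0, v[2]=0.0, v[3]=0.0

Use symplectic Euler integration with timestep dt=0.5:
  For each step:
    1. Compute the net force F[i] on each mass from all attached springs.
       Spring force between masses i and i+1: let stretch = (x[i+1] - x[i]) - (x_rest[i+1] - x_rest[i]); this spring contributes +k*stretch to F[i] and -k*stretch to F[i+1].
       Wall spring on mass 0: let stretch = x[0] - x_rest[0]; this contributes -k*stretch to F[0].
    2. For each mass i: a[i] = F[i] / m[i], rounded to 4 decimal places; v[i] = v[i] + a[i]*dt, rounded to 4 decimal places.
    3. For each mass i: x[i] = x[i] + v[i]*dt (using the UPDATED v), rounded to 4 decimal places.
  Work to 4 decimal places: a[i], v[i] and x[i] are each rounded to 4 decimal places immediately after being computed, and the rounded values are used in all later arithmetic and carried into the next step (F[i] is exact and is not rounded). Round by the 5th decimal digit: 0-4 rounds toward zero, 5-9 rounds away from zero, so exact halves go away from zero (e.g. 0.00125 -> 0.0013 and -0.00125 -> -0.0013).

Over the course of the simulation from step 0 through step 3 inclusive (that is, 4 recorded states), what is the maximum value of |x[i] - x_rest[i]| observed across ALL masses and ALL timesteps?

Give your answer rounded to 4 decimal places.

Step 0: x=[4.0000 13.0000 16.0000 25.0000] v=[0.0000 2.0000 0.0000 0.0000]
Step 1: x=[6.5000 11.0000 19.0000 23.5000] v=[5.0000 -4.0000 6.0000 -3.0000]
Step 2: x=[8.0000 10.7500 20.2500 22.7500] v=[3.0000 -0.5000 2.5000 -1.5000]
Step 3: x=[6.8750 13.8750 18.0000 23.7500] v=[-2.2500 6.2500 -4.5000 2.0000]
Max displacement = 2.2500

Answer: 2.2500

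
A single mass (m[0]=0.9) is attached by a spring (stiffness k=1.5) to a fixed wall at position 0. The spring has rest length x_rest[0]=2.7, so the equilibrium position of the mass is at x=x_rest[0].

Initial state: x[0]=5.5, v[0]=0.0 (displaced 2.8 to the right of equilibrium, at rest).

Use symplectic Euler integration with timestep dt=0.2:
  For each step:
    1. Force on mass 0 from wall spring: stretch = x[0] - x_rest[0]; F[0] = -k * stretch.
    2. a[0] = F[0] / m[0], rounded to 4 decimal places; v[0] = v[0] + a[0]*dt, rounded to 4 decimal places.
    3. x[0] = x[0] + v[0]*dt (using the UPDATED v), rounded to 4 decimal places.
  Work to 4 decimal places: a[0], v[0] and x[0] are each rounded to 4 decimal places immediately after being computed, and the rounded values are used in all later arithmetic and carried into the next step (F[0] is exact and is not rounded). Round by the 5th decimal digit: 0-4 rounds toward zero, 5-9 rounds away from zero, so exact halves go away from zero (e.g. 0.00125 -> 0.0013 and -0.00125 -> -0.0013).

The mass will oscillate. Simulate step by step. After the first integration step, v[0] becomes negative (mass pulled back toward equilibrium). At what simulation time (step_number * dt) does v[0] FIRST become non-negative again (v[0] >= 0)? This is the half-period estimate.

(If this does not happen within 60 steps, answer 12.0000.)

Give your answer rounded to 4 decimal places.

Step 0: x=[5.5000] v=[0.0000]
Step 1: x=[5.3133] v=[-0.9333]
Step 2: x=[4.9524] v=[-1.8044]
Step 3: x=[4.4414] v=[-2.5552]
Step 4: x=[3.8143] v=[-3.1357]
Step 5: x=[3.1129] v=[-3.5071]
Step 6: x=[2.3840] v=[-3.6447]
Step 7: x=[1.6761] v=[-3.5394]
Step 8: x=[1.0365] v=[-3.1981]
Step 9: x=[0.5078] v=[-2.6436]
Step 10: x=[0.1252] v=[-1.9129]
Step 11: x=[-0.0857] v=[-1.0546]
Step 12: x=[-0.1109] v=[-0.1260]
Step 13: x=[0.0513] v=[0.8110]
First v>=0 after going negative at step 13, time=2.6000

Answer: 2.6000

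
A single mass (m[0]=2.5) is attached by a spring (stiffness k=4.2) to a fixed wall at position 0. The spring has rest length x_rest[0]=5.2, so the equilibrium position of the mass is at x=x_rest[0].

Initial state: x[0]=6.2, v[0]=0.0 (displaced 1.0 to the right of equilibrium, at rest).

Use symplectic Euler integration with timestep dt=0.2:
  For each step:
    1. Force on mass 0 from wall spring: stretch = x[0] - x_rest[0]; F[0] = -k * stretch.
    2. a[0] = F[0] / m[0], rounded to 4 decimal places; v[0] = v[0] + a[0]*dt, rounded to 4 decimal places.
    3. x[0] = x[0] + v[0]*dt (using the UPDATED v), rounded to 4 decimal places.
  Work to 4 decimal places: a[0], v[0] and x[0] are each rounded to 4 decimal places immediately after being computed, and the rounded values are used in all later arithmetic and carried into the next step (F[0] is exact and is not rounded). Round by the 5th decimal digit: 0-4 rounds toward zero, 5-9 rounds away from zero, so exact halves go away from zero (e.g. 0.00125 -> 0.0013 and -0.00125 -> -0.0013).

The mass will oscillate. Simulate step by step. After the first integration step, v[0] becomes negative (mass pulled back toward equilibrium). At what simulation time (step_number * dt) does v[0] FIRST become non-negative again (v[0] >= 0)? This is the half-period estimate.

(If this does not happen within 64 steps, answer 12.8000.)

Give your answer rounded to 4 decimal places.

Answer: 2.6000

Derivation:
Step 0: x=[6.2000] v=[0.0000]
Step 1: x=[6.1328] v=[-0.3360]
Step 2: x=[6.0029] v=[-0.6494]
Step 3: x=[5.8191] v=[-0.9192]
Step 4: x=[5.5937] v=[-1.1272]
Step 5: x=[5.3418] v=[-1.2595]
Step 6: x=[5.0804] v=[-1.3071]
Step 7: x=[4.8270] v=[-1.2669]
Step 8: x=[4.5987] v=[-1.1416]
Step 9: x=[4.4108] v=[-0.9396]
Step 10: x=[4.2759] v=[-0.6744]
Step 11: x=[4.2031] v=[-0.3639]
Step 12: x=[4.1973] v=[-0.0289]
Step 13: x=[4.2589] v=[0.3080]
First v>=0 after going negative at step 13, time=2.6000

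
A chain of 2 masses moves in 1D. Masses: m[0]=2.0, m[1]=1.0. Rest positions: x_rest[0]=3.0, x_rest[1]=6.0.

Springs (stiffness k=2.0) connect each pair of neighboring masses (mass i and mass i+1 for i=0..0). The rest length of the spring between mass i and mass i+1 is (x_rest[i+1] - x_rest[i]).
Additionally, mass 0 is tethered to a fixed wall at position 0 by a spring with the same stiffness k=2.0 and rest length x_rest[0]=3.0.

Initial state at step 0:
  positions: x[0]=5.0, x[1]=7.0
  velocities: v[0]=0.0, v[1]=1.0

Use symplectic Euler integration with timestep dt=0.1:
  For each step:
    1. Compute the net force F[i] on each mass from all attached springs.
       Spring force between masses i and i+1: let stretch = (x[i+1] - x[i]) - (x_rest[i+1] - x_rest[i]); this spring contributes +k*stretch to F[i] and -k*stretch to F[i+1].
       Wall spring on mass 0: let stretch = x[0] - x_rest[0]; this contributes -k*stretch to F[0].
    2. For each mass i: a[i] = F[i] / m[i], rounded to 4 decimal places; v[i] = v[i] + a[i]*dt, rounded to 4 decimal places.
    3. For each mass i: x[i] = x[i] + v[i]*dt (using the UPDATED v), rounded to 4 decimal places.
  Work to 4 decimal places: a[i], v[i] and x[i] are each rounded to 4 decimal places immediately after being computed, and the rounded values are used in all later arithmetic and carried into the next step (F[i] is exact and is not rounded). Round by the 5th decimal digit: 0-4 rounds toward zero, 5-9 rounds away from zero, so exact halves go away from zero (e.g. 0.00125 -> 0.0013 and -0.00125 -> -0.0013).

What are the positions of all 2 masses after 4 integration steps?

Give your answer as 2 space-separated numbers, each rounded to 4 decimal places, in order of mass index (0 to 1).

Answer: 4.7215 7.5656

Derivation:
Step 0: x=[5.0000 7.0000] v=[0.0000 1.0000]
Step 1: x=[4.9700 7.1200] v=[-0.3000 1.2000]
Step 2: x=[4.9118 7.2570] v=[-0.5820 1.3700]
Step 3: x=[4.8279 7.4071] v=[-0.8387 1.5010]
Step 4: x=[4.7215 7.5656] v=[-1.0636 1.5852]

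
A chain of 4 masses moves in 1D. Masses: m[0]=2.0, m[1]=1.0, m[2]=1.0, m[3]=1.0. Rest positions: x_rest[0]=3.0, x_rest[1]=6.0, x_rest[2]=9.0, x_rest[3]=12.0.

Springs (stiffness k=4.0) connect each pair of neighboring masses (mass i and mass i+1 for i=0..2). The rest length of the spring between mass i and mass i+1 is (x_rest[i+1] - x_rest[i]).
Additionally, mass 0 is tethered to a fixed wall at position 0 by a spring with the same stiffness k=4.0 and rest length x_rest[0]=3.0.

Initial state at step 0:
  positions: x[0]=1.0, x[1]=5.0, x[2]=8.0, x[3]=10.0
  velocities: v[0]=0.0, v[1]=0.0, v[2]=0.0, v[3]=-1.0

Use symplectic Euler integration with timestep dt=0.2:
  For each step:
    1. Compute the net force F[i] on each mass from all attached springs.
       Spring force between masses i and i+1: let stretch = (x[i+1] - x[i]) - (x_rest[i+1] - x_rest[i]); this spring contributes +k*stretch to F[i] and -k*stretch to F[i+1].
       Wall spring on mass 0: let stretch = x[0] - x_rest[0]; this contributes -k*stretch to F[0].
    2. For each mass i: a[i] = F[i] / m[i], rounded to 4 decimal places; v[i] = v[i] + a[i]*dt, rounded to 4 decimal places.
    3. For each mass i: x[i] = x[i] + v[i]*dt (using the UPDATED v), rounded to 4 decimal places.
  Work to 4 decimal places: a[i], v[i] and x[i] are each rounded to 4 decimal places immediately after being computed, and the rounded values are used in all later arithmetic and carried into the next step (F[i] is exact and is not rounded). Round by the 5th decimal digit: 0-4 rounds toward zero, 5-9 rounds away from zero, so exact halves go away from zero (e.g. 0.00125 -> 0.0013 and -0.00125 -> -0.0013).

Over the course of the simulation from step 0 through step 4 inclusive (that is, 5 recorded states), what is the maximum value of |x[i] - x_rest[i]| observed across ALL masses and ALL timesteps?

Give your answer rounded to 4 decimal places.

Answer: 2.1637

Derivation:
Step 0: x=[1.0000 5.0000 8.0000 10.0000] v=[0.0000 0.0000 0.0000 -1.0000]
Step 1: x=[1.2400 4.8400 7.8400 9.9600] v=[1.2000 -0.8000 -0.8000 -0.2000]
Step 2: x=[1.6688 4.5840 7.5392 10.0608] v=[2.1440 -1.2800 -1.5040 0.5040]
Step 3: x=[2.1973 4.3344 7.1690 10.2381] v=[2.6426 -1.2480 -1.8509 0.8867]
Step 4: x=[2.7210 4.1964 6.8363 10.4044] v=[2.6185 -0.6900 -1.6633 0.8314]
Max displacement = 2.1637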